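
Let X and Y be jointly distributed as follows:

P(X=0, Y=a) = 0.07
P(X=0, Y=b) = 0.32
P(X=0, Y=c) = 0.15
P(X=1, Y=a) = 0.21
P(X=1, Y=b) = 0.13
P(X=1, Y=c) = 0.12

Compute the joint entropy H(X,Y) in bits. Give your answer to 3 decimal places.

H(X,Y) = −Σ p(x,y)·log₂ p(x,y) over all 6 cells.
  cell (0,a): −0.07·log₂0.07 = 0.2686
  cell (0,b): −0.32·log₂0.32 = 0.5260
  cell (0,c): −0.15·log₂0.15 = 0.4105
  cell (1,a): −0.21·log₂0.21 = 0.4728
  cell (1,b): −0.13·log₂0.13 = 0.3826
  cell (1,c): −0.12·log₂0.12 = 0.3671
Sum = 2.428 bits.

2.428 bits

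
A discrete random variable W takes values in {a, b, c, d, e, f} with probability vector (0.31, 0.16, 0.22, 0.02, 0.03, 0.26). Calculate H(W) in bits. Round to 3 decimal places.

2.197 bits

H(W) = −Σ p·log₂ p.
  −(0.31)·log₂(0.31) = 0.5238
  −(0.16)·log₂(0.16) = 0.4230
  −(0.22)·log₂(0.22) = 0.4806
  −(0.02)·log₂(0.02) = 0.1129
  −(0.03)·log₂(0.03) = 0.1518
  −(0.26)·log₂(0.26) = 0.5053
Sum: 0.5238 + 0.4230 + 0.4806 + 0.1129 + 0.1518 + 0.5053 = 2.197 bits.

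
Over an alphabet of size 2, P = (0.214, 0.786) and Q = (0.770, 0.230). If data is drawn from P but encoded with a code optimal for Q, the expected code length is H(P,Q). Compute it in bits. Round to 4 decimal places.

H(P,Q) = −Σ p·log₂ q.
  −0.214·log₂(0.770) = 0.08069
  −0.786·log₂(0.230) = 1.66655
H(P,Q) = 1.7472 bits.

1.7472 bits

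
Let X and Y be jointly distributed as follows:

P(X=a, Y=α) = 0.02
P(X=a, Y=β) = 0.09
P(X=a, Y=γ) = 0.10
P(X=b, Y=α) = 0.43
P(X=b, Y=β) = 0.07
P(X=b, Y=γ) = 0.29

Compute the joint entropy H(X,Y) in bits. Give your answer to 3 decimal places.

H(X,Y) = −Σ p(x,y)·log₂ p(x,y) over all 6 cells.
  cell (a,α): −0.02·log₂0.02 = 0.1129
  cell (a,β): −0.09·log₂0.09 = 0.3127
  cell (a,γ): −0.10·log₂0.10 = 0.3322
  cell (b,α): −0.43·log₂0.43 = 0.5236
  cell (b,β): −0.07·log₂0.07 = 0.2686
  cell (b,γ): −0.29·log₂0.29 = 0.5179
Sum = 2.068 bits.

2.068 bits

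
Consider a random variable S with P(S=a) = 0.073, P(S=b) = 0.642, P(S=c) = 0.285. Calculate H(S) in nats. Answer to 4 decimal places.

H(S) = −Σ p·ln p.
  −(0.073)·ln(0.073) = 0.19106
  −(0.642)·ln(0.642) = 0.28451
  −(0.285)·ln(0.285) = 0.35775
Sum: 0.19106 + 0.28451 + 0.35775 = 0.8333 nats.

0.8333 nats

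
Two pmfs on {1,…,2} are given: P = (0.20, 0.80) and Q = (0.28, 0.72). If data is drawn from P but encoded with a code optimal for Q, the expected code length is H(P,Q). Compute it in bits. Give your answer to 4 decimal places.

0.7464 bits

H(P,Q) = −Σ p·log₂ q.
  −0.20·log₂(0.28) = 0.36730
  −0.80·log₂(0.72) = 0.37914
H(P,Q) = 0.7464 bits.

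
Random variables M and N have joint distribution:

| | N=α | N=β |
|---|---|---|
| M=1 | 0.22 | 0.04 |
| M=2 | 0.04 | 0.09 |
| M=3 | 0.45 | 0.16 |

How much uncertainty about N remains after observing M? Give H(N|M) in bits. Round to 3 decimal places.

0.783 bits

Chain rule: H(N|M) = H(M,N) − H(M).
Marginals: p(M) = (0.2600, 0.1300, 0.6100), p(N) = (0.7100, 0.2900).
H(M,N) = 2.1062 bits; H(M) = 1.3229 bits.
H(N|M) = 2.1062 − 1.3229 = 0.783 bits.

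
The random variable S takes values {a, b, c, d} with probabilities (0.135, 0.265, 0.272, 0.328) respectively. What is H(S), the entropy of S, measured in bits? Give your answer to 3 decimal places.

H(S) = −Σ p·log₂ p.
  −(0.135)·log₂(0.135) = 0.3900
  −(0.265)·log₂(0.265) = 0.5077
  −(0.272)·log₂(0.272) = 0.5109
  −(0.328)·log₂(0.328) = 0.5275
Sum: 0.3900 + 0.5077 + 0.5109 + 0.5275 = 1.936 bits.

1.936 bits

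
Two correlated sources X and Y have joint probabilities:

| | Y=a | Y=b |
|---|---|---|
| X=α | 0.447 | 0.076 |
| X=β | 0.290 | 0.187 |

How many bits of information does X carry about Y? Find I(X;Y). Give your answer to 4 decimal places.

Marginals: p(X) = (0.5230, 0.4770), p(Y) = (0.7370, 0.2630).
I(X;Y) = Σ p(x,y)·log₂[p(x,y)/(p(x)p(y))].
  (α,a): 0.447·log₂(1.1597) = 0.09554
  (α,b): 0.076·log₂(0.5525) = -0.06505
  (β,a): 0.290·log₂(0.8249) = -0.08053
  (β,b): 0.187·log₂(1.4906) = 0.10770
Sum = 0.0577 bits.

0.0577 bits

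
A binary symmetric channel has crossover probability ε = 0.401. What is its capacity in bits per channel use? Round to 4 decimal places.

Binary symmetric channel: C = 1 − h₂(ε) where h₂ is the binary entropy function.
h₂(0.401) = −0.401·log₂0.401 − 0.599·log₂0.599 = 0.9715.
C = 1 − 0.9715 = 0.0285 bits per channel use.

0.0285 bits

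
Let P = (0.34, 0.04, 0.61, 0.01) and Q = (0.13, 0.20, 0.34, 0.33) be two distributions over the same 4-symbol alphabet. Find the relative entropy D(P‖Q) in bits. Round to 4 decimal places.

0.8427 bits

D(P‖Q) = Σ p·log₂(p/q).
  0.34·log₂(0.34/0.13) = 0.47159
  0.04·log₂(0.04/0.20) = -0.09288
  0.61·log₂(0.61/0.34) = 0.51440
  0.01·log₂(0.01/0.33) = -0.05044
D(P‖Q) = 0.8427 bits.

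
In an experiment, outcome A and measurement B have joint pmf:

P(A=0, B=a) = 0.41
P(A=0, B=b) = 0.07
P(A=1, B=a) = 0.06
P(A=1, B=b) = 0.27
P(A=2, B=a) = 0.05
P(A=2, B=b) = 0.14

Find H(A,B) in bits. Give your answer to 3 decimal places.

2.163 bits

H(A,B) = −Σ p(x,y)·log₂ p(x,y) over all 6 cells.
  cell (0,a): −0.41·log₂0.41 = 0.5274
  cell (0,b): −0.07·log₂0.07 = 0.2686
  cell (1,a): −0.06·log₂0.06 = 0.2435
  cell (1,b): −0.27·log₂0.27 = 0.5100
  cell (2,a): −0.05·log₂0.05 = 0.2161
  cell (2,b): −0.14·log₂0.14 = 0.3971
Sum = 2.163 bits.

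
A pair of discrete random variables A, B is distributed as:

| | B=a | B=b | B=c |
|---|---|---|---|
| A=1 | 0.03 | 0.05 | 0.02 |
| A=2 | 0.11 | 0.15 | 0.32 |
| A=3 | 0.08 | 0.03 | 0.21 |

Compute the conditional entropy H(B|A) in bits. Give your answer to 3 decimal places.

Chain rule: H(B|A) = H(A,B) − H(A).
Marginals: p(A) = (0.1000, 0.5800, 0.3200), p(B) = (0.2200, 0.2300, 0.5500).
H(A,B) = 2.6837 bits; H(A) = 1.3140 bits.
H(B|A) = 2.6837 − 1.3140 = 1.370 bits.

1.370 bits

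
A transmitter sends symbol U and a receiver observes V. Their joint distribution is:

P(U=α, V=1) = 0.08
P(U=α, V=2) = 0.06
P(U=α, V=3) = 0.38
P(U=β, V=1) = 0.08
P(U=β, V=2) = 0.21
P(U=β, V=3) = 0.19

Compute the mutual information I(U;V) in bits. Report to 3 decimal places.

Marginals: p(U) = (0.5200, 0.4800), p(V) = (0.1600, 0.2700, 0.5700).
I(U;V) = Σ p(x,y)·log₂[p(x,y)/(p(x)p(y))].
  (α,1): 0.08·log₂(0.9615) = -0.0045
  (α,2): 0.06·log₂(0.4274) = -0.0736
  (α,3): 0.38·log₂(1.2821) = 0.1362
  (β,1): 0.08·log₂(1.0417) = 0.0047
  (β,2): 0.21·log₂(1.6204) = 0.1462
  (β,3): 0.19·log₂(0.6944) = -0.1000
Sum = 0.109 bits.

0.109 bits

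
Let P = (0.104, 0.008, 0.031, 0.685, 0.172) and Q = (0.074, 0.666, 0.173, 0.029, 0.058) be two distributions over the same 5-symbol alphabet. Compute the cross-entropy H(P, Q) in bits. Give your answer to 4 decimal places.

4.6792 bits

H(P,Q) = −Σ p·log₂ q.
  −0.104·log₂(0.074) = 0.39066
  −0.008·log₂(0.666) = 0.00469
  −0.031·log₂(0.173) = 0.07847
  −0.685·log₂(0.029) = 3.49885
  −0.172·log₂(0.058) = 0.70654
H(P,Q) = 4.6792 bits.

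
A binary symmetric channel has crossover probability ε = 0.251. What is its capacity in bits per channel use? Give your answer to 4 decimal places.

Binary symmetric channel: C = 1 − h₂(ε) where h₂ is the binary entropy function.
h₂(0.251) = −0.251·log₂0.251 − 0.749·log₂0.749 = 0.8129.
C = 1 − 0.8129 = 0.1871 bits per channel use.

0.1871 bits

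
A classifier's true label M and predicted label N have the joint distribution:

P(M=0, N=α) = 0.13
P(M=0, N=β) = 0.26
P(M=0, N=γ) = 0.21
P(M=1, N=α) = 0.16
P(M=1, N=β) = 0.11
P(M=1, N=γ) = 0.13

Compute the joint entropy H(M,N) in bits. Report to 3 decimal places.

H(M,N) = −Σ p(x,y)·log₂ p(x,y) over all 6 cells.
  cell (0,α): −0.13·log₂0.13 = 0.3826
  cell (0,β): −0.26·log₂0.26 = 0.5053
  cell (0,γ): −0.21·log₂0.21 = 0.4728
  cell (1,α): −0.16·log₂0.16 = 0.4230
  cell (1,β): −0.11·log₂0.11 = 0.3503
  cell (1,γ): −0.13·log₂0.13 = 0.3826
Sum = 2.517 bits.

2.517 bits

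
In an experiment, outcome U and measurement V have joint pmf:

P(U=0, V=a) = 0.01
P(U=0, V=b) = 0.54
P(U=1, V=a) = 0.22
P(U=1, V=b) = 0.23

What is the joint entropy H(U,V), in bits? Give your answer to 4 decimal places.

H(U,V) = −Σ p(x,y)·log₂ p(x,y) over all 4 cells.
  cell (0,a): −0.01·log₂0.01 = 0.06644
  cell (0,b): −0.54·log₂0.54 = 0.48004
  cell (1,a): −0.22·log₂0.22 = 0.48057
  cell (1,b): −0.23·log₂0.23 = 0.48767
Sum = 1.5147 bits.

1.5147 bits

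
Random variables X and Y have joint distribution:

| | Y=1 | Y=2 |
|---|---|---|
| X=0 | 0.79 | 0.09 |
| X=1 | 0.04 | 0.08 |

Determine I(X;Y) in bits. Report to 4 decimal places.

0.1285 bits

Marginals: p(X) = (0.8800, 0.1200), p(Y) = (0.8300, 0.1700).
I(X;Y) = Σ p(x,y)·log₂[p(x,y)/(p(x)p(y))].
  (0,1): 0.79·log₂(1.0816) = 0.08940
  (0,2): 0.09·log₂(0.6016) = -0.06598
  (1,1): 0.04·log₂(0.4016) = -0.05265
  (1,2): 0.08·log₂(3.9216) = 0.15771
Sum = 0.1285 bits.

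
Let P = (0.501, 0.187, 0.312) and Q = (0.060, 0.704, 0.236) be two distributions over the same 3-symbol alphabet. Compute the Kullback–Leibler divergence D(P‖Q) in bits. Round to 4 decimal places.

D(P‖Q) = Σ p·log₂(p/q).
  0.501·log₂(0.501/0.060) = 1.53395
  0.187·log₂(0.187/0.704) = -0.35764
  0.312·log₂(0.312/0.236) = 0.12566
D(P‖Q) = 1.3020 bits.

1.3020 bits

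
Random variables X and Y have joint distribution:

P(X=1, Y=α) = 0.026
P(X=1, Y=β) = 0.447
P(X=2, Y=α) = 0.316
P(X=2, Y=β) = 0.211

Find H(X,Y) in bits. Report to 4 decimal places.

H(X,Y) = −Σ p(x,y)·log₂ p(x,y) over all 4 cells.
  cell (1,α): −0.026·log₂0.026 = 0.13690
  cell (1,β): −0.447·log₂0.447 = 0.51926
  cell (2,α): −0.316·log₂0.316 = 0.52519
  cell (2,β): −0.211·log₂0.211 = 0.47363
Sum = 1.6550 bits.

1.6550 bits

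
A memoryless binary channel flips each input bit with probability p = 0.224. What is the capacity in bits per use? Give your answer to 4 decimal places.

Binary symmetric channel: C = 1 − h₂(ε) where h₂ is the binary entropy function.
h₂(0.224) = −0.224·log₂0.224 − 0.776·log₂0.776 = 0.7674.
C = 1 − 0.7674 = 0.2326 bits per channel use.

0.2326 bits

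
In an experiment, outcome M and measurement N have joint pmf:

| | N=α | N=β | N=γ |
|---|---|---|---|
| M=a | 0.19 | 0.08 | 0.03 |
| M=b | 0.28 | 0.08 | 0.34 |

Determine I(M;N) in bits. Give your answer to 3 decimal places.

0.114 bits

Marginals: p(M) = (0.3000, 0.7000), p(N) = (0.4700, 0.1600, 0.3700).
I(M;N) = Σ p(x,y)·log₂[p(x,y)/(p(x)p(y))].
  (a,α): 0.19·log₂(1.3475) = 0.0818
  (a,β): 0.08·log₂(1.6667) = 0.0590
  (a,γ): 0.03·log₂(0.2703) = -0.0566
  (b,α): 0.28·log₂(0.8511) = -0.0651
  (b,β): 0.08·log₂(0.7143) = -0.0388
  (b,γ): 0.34·log₂(1.3127) = 0.1335
Sum = 0.114 bits.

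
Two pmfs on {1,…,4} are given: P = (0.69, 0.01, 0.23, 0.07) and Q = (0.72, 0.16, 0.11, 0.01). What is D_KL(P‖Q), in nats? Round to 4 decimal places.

0.2488 nats

D(P‖Q) = Σ p·ln(p/q).
  0.69·ln(0.69/0.72) = -0.02937
  0.01·ln(0.01/0.16) = -0.02773
  0.23·ln(0.23/0.11) = 0.16965
  0.07·ln(0.07/0.01) = 0.13621
D(P‖Q) = 0.2488 nats.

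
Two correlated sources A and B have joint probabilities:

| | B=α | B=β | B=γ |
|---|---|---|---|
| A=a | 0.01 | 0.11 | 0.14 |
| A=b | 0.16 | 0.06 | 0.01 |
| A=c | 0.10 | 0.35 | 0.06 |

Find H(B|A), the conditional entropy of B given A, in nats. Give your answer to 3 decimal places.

Marginals: p(A) = (0.2600, 0.2300, 0.5100), p(B) = (0.2700, 0.5200, 0.2100).
H(B|A) = Σ p(A) · H(B|A=·).
  A=a: p=0.2600, H(B|A=a) = 0.8226
  A=b: p=0.2300, H(B|A=b) = 0.7393
  A=c: p=0.5100, H(B|A=c) = 0.8296
Weighted sum = 0.807 nats.

0.807 nats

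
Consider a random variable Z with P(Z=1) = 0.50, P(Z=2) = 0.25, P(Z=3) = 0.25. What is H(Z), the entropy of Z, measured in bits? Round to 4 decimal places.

H(Z) = −Σ p·log₂ p.
  −(0.50)·log₂(0.50) = 0.50000
  −(0.25)·log₂(0.25) = 0.50000
  −(0.25)·log₂(0.25) = 0.50000
Sum: 0.50000 + 0.50000 + 0.50000 = 1.5000 bits.

1.5000 bits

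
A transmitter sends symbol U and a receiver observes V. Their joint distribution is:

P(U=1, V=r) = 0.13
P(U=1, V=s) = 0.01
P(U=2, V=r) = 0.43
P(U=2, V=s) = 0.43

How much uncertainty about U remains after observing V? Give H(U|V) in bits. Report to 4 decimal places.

0.5066 bits

Marginals: p(U) = (0.1400, 0.8600), p(V) = (0.5600, 0.4400).
H(U|V) = Σ p(V) · H(U|V=·).
  V=r: p=0.5600, H(U|V=r) = 0.7817
  V=s: p=0.4400, H(U|V=s) = 0.1565
Weighted sum = 0.5066 bits.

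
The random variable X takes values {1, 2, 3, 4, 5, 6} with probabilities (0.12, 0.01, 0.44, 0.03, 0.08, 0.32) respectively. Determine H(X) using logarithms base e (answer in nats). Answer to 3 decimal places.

H(X) = −Σ p·ln p.
  −(0.12)·ln(0.12) = 0.2544
  −(0.01)·ln(0.01) = 0.0461
  −(0.44)·ln(0.44) = 0.3612
  −(0.03)·ln(0.03) = 0.1052
  −(0.08)·ln(0.08) = 0.2021
  −(0.32)·ln(0.32) = 0.3646
Sum: 0.2544 + 0.0461 + 0.3612 + 0.1052 + 0.2021 + 0.3646 = 1.334 nats.

1.334 nats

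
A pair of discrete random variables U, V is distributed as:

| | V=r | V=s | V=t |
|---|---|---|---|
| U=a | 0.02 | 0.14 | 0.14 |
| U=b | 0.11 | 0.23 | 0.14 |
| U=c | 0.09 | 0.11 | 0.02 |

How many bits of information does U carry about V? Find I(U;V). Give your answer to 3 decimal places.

0.102 bits

Marginals: p(U) = (0.3000, 0.4800, 0.2200), p(V) = (0.2200, 0.4800, 0.3000).
I(U;V) = Σ p(x,y)·log₂[p(x,y)/(p(x)p(y))].
  (a,r): 0.02·log₂(0.3030) = -0.0344
  (a,s): 0.14·log₂(0.9722) = -0.0057
  (a,t): 0.14·log₂(1.5556) = 0.0892
  (b,r): 0.11·log₂(1.0417) = 0.0065
  (b,s): 0.23·log₂(0.9983) = -0.0006
  (b,t): 0.14·log₂(0.9722) = -0.0057
  (c,r): 0.09·log₂(1.8595) = 0.0805
  (c,s): 0.11·log₂(1.0417) = 0.0065
  (c,t): 0.02·log₂(0.3030) = -0.0344
Sum = 0.102 bits.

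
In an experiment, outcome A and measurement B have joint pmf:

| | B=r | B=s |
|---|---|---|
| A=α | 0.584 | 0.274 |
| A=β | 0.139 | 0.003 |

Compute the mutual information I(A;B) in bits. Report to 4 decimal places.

Marginals: p(A) = (0.8580, 0.1420), p(B) = (0.7230, 0.2770).
I(A;B) = Σ p(x,y)·log₂[p(x,y)/(p(x)p(y))].
  (α,r): 0.584·log₂(0.9414) = -0.05085
  (α,s): 0.274·log₂(1.1529) = 0.05624
  (β,r): 0.139·log₂(1.3539) = 0.06076
  (β,s): 0.003·log₂(0.0763) = -0.01114
Sum = 0.0550 bits.

0.0550 bits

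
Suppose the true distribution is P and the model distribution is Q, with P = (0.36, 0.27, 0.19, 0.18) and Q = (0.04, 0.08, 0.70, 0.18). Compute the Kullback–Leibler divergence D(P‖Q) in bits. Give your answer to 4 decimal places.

D(P‖Q) = Σ p·log₂(p/q).
  0.36·log₂(0.36/0.04) = 1.14117
  0.27·log₂(0.27/0.08) = 0.47382
  0.19·log₂(0.19/0.70) = -0.35746
  0.18·log₂(0.18/0.18) = 0.00000
D(P‖Q) = 1.2575 bits.

1.2575 bits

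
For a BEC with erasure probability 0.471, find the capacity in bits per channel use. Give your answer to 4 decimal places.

0.5290 bits

Binary erasure channel: capacity C = 1 − ε.
C = 1 − 0.471 = 0.5290 bits per channel use.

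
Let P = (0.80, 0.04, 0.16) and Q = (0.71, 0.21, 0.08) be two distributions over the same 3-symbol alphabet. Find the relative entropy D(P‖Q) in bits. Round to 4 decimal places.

0.2021 bits

D(P‖Q) = Σ p·log₂(p/q).
  0.80·log₂(0.80/0.71) = 0.13774
  0.04·log₂(0.04/0.21) = -0.09569
  0.16·log₂(0.16/0.08) = 0.16000
D(P‖Q) = 0.2021 bits.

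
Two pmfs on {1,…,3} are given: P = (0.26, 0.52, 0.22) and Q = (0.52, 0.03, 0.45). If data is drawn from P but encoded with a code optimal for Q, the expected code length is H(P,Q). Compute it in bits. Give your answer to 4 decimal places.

H(P,Q) = −Σ p·log₂ q.
  −0.26·log₂(0.52) = 0.24529
  −0.52·log₂(0.03) = 2.63062
  −0.22·log₂(0.45) = 0.25344
H(P,Q) = 3.1294 bits.

3.1294 bits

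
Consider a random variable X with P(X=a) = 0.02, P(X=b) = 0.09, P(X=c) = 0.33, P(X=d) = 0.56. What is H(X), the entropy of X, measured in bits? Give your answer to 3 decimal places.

1.422 bits

H(X) = −Σ p·log₂ p.
  −(0.02)·log₂(0.02) = 0.1129
  −(0.09)·log₂(0.09) = 0.3127
  −(0.33)·log₂(0.33) = 0.5278
  −(0.56)·log₂(0.56) = 0.4684
Sum: 0.1129 + 0.3127 + 0.5278 + 0.4684 = 1.422 bits.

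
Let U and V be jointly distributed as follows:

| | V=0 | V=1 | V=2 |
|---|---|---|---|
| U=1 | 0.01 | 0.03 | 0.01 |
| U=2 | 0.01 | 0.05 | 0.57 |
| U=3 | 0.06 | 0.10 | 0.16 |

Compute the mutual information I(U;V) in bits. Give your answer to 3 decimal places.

0.192 bits

Marginals: p(U) = (0.0500, 0.6300, 0.3200), p(V) = (0.0800, 0.1800, 0.7400).
I(U;V) = Σ p(x,y)·log₂[p(x,y)/(p(x)p(y))].
  (1,0): 0.01·log₂(2.5000) = 0.0132
  (1,1): 0.03·log₂(3.3333) = 0.0521
  (1,2): 0.01·log₂(0.2703) = -0.0189
  (2,0): 0.01·log₂(0.1984) = -0.0233
  (2,1): 0.05·log₂(0.4409) = -0.0591
  (2,2): 0.57·log₂(1.2227) = 0.1653
  (3,0): 0.06·log₂(2.3438) = 0.0737
  (3,1): 0.10·log₂(1.7361) = 0.0796
  (3,2): 0.16·log₂(0.6757) = -0.0905
Sum = 0.192 bits.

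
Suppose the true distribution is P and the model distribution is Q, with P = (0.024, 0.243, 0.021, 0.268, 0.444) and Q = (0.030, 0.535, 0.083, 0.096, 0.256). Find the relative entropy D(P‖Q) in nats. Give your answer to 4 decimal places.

0.2936 nats

D(P‖Q) = Σ p·ln(p/q).
  0.024·ln(0.024/0.030) = -0.00536
  0.243·ln(0.243/0.535) = -0.19178
  0.021·ln(0.021/0.083) = -0.02886
  0.268·ln(0.268/0.096) = 0.27514
  0.444·ln(0.444/0.256) = 0.24449
D(P‖Q) = 0.2936 nats.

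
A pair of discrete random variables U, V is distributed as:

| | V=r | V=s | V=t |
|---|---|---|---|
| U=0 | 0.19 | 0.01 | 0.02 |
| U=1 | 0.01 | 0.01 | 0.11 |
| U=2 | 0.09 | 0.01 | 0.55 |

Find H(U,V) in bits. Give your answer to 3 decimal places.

1.971 bits

H(U,V) = −Σ p(x,y)·log₂ p(x,y) over all 9 cells.
  cell (0,r): −0.19·log₂0.19 = 0.4552
  cell (0,s): −0.01·log₂0.01 = 0.0664
  cell (0,t): −0.02·log₂0.02 = 0.1129
  cell (1,r): −0.01·log₂0.01 = 0.0664
  cell (1,s): −0.01·log₂0.01 = 0.0664
  cell (1,t): −0.11·log₂0.11 = 0.3503
  cell (2,r): −0.09·log₂0.09 = 0.3127
  cell (2,s): −0.01·log₂0.01 = 0.0664
  cell (2,t): −0.55·log₂0.55 = 0.4744
Sum = 1.971 bits.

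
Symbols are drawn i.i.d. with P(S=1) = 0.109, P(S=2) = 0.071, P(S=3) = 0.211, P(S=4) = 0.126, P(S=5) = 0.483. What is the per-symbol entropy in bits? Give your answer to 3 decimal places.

1.977 bits

H(S) = −Σ p·log₂ p.
  −(0.109)·log₂(0.109) = 0.3485
  −(0.071)·log₂(0.071) = 0.2709
  −(0.211)·log₂(0.211) = 0.4736
  −(0.126)·log₂(0.126) = 0.3766
  −(0.483)·log₂(0.483) = 0.5071
Sum: 0.3485 + 0.2709 + 0.4736 + 0.3766 + 0.5071 = 1.977 bits.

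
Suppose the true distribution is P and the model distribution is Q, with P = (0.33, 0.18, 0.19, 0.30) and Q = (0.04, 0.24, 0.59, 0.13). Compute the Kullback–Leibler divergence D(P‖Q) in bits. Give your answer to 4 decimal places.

0.9813 bits

D(P‖Q) = Σ p·log₂(p/q).
  0.33·log₂(0.33/0.04) = 1.00465
  0.18·log₂(0.18/0.24) = -0.07471
  0.19·log₂(0.19/0.59) = -0.31060
  0.30·log₂(0.30/0.13) = 0.36194
D(P‖Q) = 0.9813 bits.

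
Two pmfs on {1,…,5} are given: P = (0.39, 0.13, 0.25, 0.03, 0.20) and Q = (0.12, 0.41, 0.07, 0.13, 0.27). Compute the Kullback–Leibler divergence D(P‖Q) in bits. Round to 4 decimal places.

D(P‖Q) = Σ p·log₂(p/q).
  0.39·log₂(0.39/0.12) = 0.66317
  0.13·log₂(0.13/0.41) = -0.21542
  0.25·log₂(0.25/0.07) = 0.45913
  0.03·log₂(0.03/0.13) = -0.06346
  0.20·log₂(0.20/0.27) = -0.08659
D(P‖Q) = 0.7568 bits.

0.7568 bits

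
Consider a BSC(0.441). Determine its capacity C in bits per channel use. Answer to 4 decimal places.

0.0101 bits

Binary symmetric channel: C = 1 − h₂(ε) where h₂ is the binary entropy function.
h₂(0.441) = −0.441·log₂0.441 − 0.559·log₂0.559 = 0.9899.
C = 1 − 0.9899 = 0.0101 bits per channel use.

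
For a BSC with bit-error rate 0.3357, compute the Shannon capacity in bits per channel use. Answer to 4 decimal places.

Binary symmetric channel: C = 1 − h₂(ε) where h₂ is the binary entropy function.
h₂(0.3357) = −0.3357·log₂0.3357 − 0.6643·log₂0.6643 = 0.9206.
C = 1 − 0.9206 = 0.0794 bits per channel use.

0.0794 bits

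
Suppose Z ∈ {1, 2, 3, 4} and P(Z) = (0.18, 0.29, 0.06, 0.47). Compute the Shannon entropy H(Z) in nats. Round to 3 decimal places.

H(Z) = −Σ p·ln p.
  −(0.18)·ln(0.18) = 0.3087
  −(0.29)·ln(0.29) = 0.3590
  −(0.06)·ln(0.06) = 0.1688
  −(0.47)·ln(0.47) = 0.3549
Sum: 0.3087 + 0.3590 + 0.1688 + 0.3549 = 1.191 nats.

1.191 nats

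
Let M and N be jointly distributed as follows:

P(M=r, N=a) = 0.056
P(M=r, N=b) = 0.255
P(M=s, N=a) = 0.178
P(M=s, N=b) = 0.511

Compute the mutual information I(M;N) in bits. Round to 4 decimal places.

0.0055 bits

Marginals: p(M) = (0.3110, 0.6890), p(N) = (0.2340, 0.7660).
I(M;N) = Σ p(x,y)·log₂[p(x,y)/(p(x)p(y))].
  (r,a): 0.056·log₂(0.7695) = -0.02117
  (r,b): 0.255·log₂(1.0704) = 0.02503
  (s,a): 0.178·log₂(1.1040) = 0.02542
  (s,b): 0.511·log₂(0.9682) = -0.02381
Sum = 0.0055 bits.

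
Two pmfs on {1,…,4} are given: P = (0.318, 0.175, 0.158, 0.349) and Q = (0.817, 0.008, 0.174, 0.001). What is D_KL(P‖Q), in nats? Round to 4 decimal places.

2.2681 nats

D(P‖Q) = Σ p·ln(p/q).
  0.318·ln(0.318/0.817) = -0.30006
  0.175·ln(0.175/0.008) = 0.53994
  0.158·ln(0.158/0.174) = -0.01524
  0.349·ln(0.349/0.001) = 2.04342
D(P‖Q) = 2.2681 nats.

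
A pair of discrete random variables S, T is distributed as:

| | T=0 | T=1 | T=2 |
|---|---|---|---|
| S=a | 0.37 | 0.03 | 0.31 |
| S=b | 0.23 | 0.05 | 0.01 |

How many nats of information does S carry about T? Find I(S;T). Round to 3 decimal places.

0.105 nats

Marginals: p(S) = (0.7100, 0.2900), p(T) = (0.6000, 0.0800, 0.3200).
I(S;T) = Σ p(x,y)·ln[p(x,y)/(p(x)p(y))].
  (a,0): 0.37·ln(0.8685) = -0.0521
  (a,1): 0.03·ln(0.5282) = -0.0192
  (a,2): 0.31·ln(1.3644) = 0.0963
  (b,0): 0.23·ln(1.3218) = 0.0642
  (b,1): 0.05·ln(2.1552) = 0.0384
  (b,2): 0.01·ln(0.1078) = -0.0223
Sum = 0.105 nats.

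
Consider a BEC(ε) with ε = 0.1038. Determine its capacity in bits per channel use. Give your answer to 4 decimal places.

Binary erasure channel: capacity C = 1 − ε.
C = 1 − 0.1038 = 0.8962 bits per channel use.

0.8962 bits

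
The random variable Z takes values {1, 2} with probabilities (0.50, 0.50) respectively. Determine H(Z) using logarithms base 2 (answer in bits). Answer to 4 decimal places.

1.0000 bits

H(Z) = −Σ p·log₂ p.
  −(0.50)·log₂(0.50) = 0.50000
  −(0.50)·log₂(0.50) = 0.50000
Sum: 0.50000 + 0.50000 = 1.0000 bits.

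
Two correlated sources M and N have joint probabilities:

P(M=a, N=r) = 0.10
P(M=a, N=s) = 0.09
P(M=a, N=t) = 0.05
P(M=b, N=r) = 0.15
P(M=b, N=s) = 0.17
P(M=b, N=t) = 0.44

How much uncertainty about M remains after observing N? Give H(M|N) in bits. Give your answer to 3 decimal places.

0.718 bits

Chain rule: H(M|N) = H(M,N) − H(N).
Marginals: p(M) = (0.2400, 0.7600), p(N) = (0.2500, 0.2600, 0.4900).
H(M,N) = 2.2272 bits; H(N) = 1.5096 bits.
H(M|N) = 2.2272 − 1.5096 = 0.718 bits.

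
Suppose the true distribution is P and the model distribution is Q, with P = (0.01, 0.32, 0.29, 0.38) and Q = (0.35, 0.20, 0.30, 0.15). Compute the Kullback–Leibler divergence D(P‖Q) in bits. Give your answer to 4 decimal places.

D(P‖Q) = Σ p·log₂(p/q).
  0.01·log₂(0.01/0.35) = -0.05129
  0.32·log₂(0.32/0.20) = 0.21698
  0.29·log₂(0.29/0.30) = -0.01418
  0.38·log₂(0.38/0.15) = 0.50959
D(P‖Q) = 0.6611 bits.

0.6611 bits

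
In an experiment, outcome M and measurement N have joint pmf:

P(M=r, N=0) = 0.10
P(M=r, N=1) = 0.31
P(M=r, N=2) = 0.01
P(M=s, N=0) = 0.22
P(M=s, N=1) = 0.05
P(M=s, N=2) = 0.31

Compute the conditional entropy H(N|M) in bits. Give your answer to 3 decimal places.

Marginals: p(M) = (0.4200, 0.5800), p(N) = (0.3200, 0.3600, 0.3200).
H(N|M) = Σ p(M) · H(N|M=·).
  M=r: p=0.4200, H(N|M=r) = 0.9447
  M=s: p=0.5800, H(N|M=s) = 1.3184
Weighted sum = 1.161 bits.

1.161 bits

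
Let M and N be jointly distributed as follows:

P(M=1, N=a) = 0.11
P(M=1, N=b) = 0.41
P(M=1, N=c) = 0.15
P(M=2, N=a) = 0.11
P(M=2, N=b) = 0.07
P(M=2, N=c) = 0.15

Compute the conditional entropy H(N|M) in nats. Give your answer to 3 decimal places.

Marginals: p(M) = (0.6700, 0.3300), p(N) = (0.2200, 0.4800, 0.3000).
H(N|M) = Σ p(M) · H(N|M=·).
  M=1: p=0.6700, H(N|M=1) = 0.9322
  M=2: p=0.3300, H(N|M=2) = 1.0535
Weighted sum = 0.972 nats.

0.972 nats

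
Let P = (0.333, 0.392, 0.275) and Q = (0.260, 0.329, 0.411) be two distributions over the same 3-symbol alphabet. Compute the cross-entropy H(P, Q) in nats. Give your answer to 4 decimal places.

1.1289 nats

H(P,Q) = −Σ p·ln q.
  −0.333·ln(0.260) = 0.44858
  −0.392·ln(0.329) = 0.43579
  −0.275·ln(0.411) = 0.24452
H(P,Q) = 1.1289 nats.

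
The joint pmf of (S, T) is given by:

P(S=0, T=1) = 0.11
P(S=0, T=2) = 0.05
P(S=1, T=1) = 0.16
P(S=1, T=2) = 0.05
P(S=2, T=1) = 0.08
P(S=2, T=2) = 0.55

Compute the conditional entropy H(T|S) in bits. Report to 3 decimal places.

0.656 bits

Marginals: p(S) = (0.1600, 0.2100, 0.6300), p(T) = (0.3500, 0.6500).
H(T|S) = Σ p(S) · H(T|S=·).
  S=0: p=0.1600, H(T|S=0) = 0.8960
  S=1: p=0.2100, H(T|S=1) = 0.7919
  S=2: p=0.6300, H(T|S=2) = 0.5491
Weighted sum = 0.656 bits.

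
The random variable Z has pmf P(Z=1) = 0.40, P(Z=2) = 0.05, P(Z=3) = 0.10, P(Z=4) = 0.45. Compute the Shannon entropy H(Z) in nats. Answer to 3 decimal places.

1.106 nats

H(Z) = −Σ p·ln p.
  −(0.40)·ln(0.40) = 0.3665
  −(0.05)·ln(0.05) = 0.1498
  −(0.10)·ln(0.10) = 0.2303
  −(0.45)·ln(0.45) = 0.3593
Sum: 0.3665 + 0.1498 + 0.2303 + 0.3593 = 1.106 nats.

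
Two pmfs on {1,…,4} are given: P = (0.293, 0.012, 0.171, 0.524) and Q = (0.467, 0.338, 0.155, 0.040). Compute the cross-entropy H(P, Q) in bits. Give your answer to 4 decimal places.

H(P,Q) = −Σ p·log₂ q.
  −0.293·log₂(0.467) = 0.32186
  −0.012·log₂(0.338) = 0.01878
  −0.171·log₂(0.155) = 0.45993
  −0.524·log₂(0.040) = 2.43338
H(P,Q) = 3.2340 bits.

3.2340 bits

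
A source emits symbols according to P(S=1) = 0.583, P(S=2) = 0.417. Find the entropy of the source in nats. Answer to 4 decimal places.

H(S) = −Σ p·ln p.
  −(0.583)·ln(0.583) = 0.31457
  −(0.417)·ln(0.417) = 0.36474
Sum: 0.31457 + 0.36474 = 0.6793 nats.

0.6793 nats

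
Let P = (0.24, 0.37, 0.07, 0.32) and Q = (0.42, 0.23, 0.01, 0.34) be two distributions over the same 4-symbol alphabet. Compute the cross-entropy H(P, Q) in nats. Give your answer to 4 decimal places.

H(P,Q) = −Σ p·ln q.
  −0.24·ln(0.42) = 0.20820
  −0.37·ln(0.23) = 0.54378
  −0.07·ln(0.01) = 0.32236
  −0.32·ln(0.34) = 0.34522
H(P,Q) = 1.4196 nats.

1.4196 nats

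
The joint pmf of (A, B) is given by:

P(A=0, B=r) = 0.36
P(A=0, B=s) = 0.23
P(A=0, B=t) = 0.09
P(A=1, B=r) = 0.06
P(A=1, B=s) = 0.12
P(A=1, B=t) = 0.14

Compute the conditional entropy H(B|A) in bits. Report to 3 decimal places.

1.434 bits

Marginals: p(A) = (0.6800, 0.3200), p(B) = (0.4200, 0.3500, 0.2300).
H(B|A) = Σ p(A) · H(B|A=·).
  A=0: p=0.6800, H(B|A=0) = 1.4009
  A=1: p=0.3200, H(B|A=1) = 1.5052
Weighted sum = 1.434 bits.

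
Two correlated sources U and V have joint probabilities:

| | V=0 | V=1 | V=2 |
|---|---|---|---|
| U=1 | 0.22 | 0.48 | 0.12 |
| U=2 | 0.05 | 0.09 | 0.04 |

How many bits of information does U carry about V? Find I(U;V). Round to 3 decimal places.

Marginals: p(U) = (0.8200, 0.1800), p(V) = (0.2700, 0.5700, 0.1600).
I(U;V) = Σ p(x,y)·log₂[p(x,y)/(p(x)p(y))].
  (1,0): 0.22·log₂(0.9937) = -0.0020
  (1,1): 0.48·log₂(1.0270) = 0.0184
  (1,2): 0.12·log₂(0.9146) = -0.0154
  (2,0): 0.05·log₂(1.0288) = 0.0020
  (2,1): 0.09·log₂(0.8772) = -0.0170
  (2,2): 0.04·log₂(1.3889) = 0.0190
Sum = 0.005 bits.

0.005 bits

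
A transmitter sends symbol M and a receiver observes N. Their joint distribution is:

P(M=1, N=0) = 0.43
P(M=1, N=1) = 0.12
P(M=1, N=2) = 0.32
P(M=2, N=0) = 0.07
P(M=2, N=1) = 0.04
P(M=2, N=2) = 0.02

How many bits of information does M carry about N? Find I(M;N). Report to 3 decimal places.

Marginals: p(M) = (0.8700, 0.1300), p(N) = (0.5000, 0.1600, 0.3400).
I(M;N) = H(M) + H(N) − H(M,N).
H(M) = 0.5574, H(N) = 1.4522, H(M,N) = 1.9839.
I(M;N) = 0.5574 + 1.4522 − 1.9839 = 0.026 bits.

0.026 bits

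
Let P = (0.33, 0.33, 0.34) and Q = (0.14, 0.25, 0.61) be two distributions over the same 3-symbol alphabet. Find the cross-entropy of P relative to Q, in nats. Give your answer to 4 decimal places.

H(P,Q) = −Σ p·ln q.
  −0.33·ln(0.14) = 0.64882
  −0.33·ln(0.25) = 0.45748
  −0.34·ln(0.61) = 0.16806
H(P,Q) = 1.2744 nats.

1.2744 nats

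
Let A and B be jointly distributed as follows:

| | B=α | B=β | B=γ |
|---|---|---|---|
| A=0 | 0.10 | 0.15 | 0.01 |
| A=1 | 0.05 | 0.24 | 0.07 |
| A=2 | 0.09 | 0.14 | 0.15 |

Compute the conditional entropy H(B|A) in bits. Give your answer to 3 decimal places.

Marginals: p(A) = (0.2600, 0.3600, 0.3800), p(B) = (0.2400, 0.5300, 0.2300).
H(B|A) = Σ p(A) · H(B|A=·).
  A=0: p=0.2600, H(B|A=0) = 1.1688
  A=1: p=0.3600, H(B|A=1) = 1.2449
  A=2: p=0.3800, H(B|A=2) = 1.5523
Weighted sum = 1.342 bits.

1.342 bits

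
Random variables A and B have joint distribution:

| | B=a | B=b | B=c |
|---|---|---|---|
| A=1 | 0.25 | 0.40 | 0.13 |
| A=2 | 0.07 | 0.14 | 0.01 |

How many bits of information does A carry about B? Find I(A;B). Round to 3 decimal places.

0.020 bits

Marginals: p(A) = (0.7800, 0.2200), p(B) = (0.3200, 0.5400, 0.1400).
I(A;B) = H(A) + H(B) − H(A,B).
H(A) = 0.7602, H(B) = 1.4032, H(A,B) = 2.1435.
I(A;B) = 0.7602 + 1.4032 − 2.1435 = 0.020 bits.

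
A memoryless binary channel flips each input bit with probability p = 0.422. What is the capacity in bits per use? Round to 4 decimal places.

Binary symmetric channel: C = 1 − h₂(ε) where h₂ is the binary entropy function.
h₂(0.422) = −0.422·log₂0.422 − 0.578·log₂0.578 = 0.9824.
C = 1 − 0.9824 = 0.0176 bits per channel use.

0.0176 bits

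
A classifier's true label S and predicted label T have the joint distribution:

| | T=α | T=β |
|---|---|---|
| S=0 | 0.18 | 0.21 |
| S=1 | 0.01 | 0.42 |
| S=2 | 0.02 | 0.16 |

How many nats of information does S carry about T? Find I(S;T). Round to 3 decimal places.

Marginals: p(S) = (0.3900, 0.4300, 0.1800), p(T) = (0.2100, 0.7900).
I(S;T) = Σ p(x,y)·ln[p(x,y)/(p(x)p(y))].
  (0,α): 0.18·ln(2.1978) = 0.1417
  (0,β): 0.21·ln(0.6816) = -0.0805
  (1,α): 0.01·ln(0.1107) = -0.0220
  (1,β): 0.42·ln(1.2364) = 0.0891
  (2,α): 0.02·ln(0.5291) = -0.0127
  (2,β): 0.16·ln(1.1252) = 0.0189
Sum = 0.134 nats.

0.134 nats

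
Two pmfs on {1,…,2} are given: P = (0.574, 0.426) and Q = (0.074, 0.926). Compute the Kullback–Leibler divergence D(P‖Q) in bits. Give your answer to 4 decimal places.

D(P‖Q) = Σ p·log₂(p/q).
  0.574·log₂(0.574/0.074) = 1.69643
  0.426·log₂(0.426/0.926) = -0.47719
D(P‖Q) = 1.2192 bits.

1.2192 bits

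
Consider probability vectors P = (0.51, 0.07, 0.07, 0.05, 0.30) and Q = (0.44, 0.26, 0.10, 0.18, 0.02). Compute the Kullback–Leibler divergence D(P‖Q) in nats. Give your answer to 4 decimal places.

D(P‖Q) = Σ p·ln(p/q).
  0.51·ln(0.51/0.44) = 0.07529
  0.07·ln(0.07/0.26) = -0.09185
  0.07·ln(0.07/0.10) = -0.02497
  0.05·ln(0.05/0.18) = -0.06405
  0.30·ln(0.30/0.02) = 0.81242
D(P‖Q) = 0.7068 nats.

0.7068 nats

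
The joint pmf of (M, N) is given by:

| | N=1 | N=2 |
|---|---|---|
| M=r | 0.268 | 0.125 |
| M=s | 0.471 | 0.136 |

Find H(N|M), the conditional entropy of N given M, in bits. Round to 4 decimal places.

Marginals: p(M) = (0.3930, 0.6070), p(N) = (0.7390, 0.2610).
H(N|M) = Σ p(M) · H(N|M=·).
  M=r: p=0.3930, H(N|M=r) = 0.9023
  M=s: p=0.6070, H(N|M=s) = 0.7675
Weighted sum = 0.8205 bits.

0.8205 bits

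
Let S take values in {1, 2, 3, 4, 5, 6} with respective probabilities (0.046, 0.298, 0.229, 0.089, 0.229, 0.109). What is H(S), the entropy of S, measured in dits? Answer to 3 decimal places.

H(S) = −Σ p·log₁₀ p.
  −(0.046)·log₁₀(0.046) = 0.0615
  −(0.298)·log₁₀(0.298) = 0.1567
  −(0.229)·log₁₀(0.229) = 0.1466
  −(0.089)·log₁₀(0.089) = 0.0935
  −(0.229)·log₁₀(0.229) = 0.1466
  −(0.109)·log₁₀(0.109) = 0.1049
Sum: 0.0615 + 0.1567 + 0.1466 + 0.0935 + 0.1466 + 0.1049 = 0.710 dits.

0.710 dits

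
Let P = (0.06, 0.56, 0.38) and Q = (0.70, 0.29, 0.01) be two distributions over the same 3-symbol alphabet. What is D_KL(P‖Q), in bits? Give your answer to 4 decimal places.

2.3132 bits

D(P‖Q) = Σ p·log₂(p/q).
  0.06·log₂(0.06/0.70) = -0.21266
  0.56·log₂(0.56/0.29) = 0.53165
  0.38·log₂(0.38/0.01) = 1.99421
D(P‖Q) = 2.3132 bits.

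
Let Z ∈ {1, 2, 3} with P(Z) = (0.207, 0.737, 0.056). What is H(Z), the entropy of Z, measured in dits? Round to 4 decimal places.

0.3094 dits

H(Z) = −Σ p·log₁₀ p.
  −(0.207)·log₁₀(0.207) = 0.14159
  −(0.737)·log₁₀(0.737) = 0.09768
  −(0.056)·log₁₀(0.056) = 0.07010
Sum: 0.14159 + 0.09768 + 0.07010 = 0.3094 dits.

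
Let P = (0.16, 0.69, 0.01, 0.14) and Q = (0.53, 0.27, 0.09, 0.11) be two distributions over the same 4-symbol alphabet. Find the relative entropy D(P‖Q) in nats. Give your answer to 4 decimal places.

0.4676 nats

D(P‖Q) = Σ p·ln(p/q).
  0.16·ln(0.16/0.53) = -0.19163
  0.69·ln(0.69/0.27) = 0.64741
  0.01·ln(0.01/0.09) = -0.02197
  0.14·ln(0.14/0.11) = 0.03376
D(P‖Q) = 0.4676 nats.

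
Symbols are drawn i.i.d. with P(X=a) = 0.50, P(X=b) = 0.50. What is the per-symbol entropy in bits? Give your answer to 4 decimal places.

H(X) = −Σ p·log₂ p.
  −(0.50)·log₂(0.50) = 0.50000
  −(0.50)·log₂(0.50) = 0.50000
Sum: 0.50000 + 0.50000 = 1.0000 bits.

1.0000 bits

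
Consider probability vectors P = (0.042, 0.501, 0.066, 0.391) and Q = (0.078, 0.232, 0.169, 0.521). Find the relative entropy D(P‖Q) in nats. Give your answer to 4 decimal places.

D(P‖Q) = Σ p·ln(p/q).
  0.042·ln(0.042/0.078) = -0.02600
  0.501·ln(0.501/0.232) = 0.38570
  0.066·ln(0.066/0.169) = -0.06206
  0.391·ln(0.391/0.521) = -0.11223
D(P‖Q) = 0.1854 nats.

0.1854 nats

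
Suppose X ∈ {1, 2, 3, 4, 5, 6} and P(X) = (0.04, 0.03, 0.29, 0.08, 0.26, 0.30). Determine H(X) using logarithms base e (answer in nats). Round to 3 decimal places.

H(X) = −Σ p·ln p.
  −(0.04)·ln(0.04) = 0.1288
  −(0.03)·ln(0.03) = 0.1052
  −(0.29)·ln(0.29) = 0.3590
  −(0.08)·ln(0.08) = 0.2021
  −(0.26)·ln(0.26) = 0.3502
  −(0.30)·ln(0.30) = 0.3612
Sum: 0.1288 + 0.1052 + 0.3590 + 0.2021 + 0.3502 + 0.3612 = 1.506 nats.

1.506 nats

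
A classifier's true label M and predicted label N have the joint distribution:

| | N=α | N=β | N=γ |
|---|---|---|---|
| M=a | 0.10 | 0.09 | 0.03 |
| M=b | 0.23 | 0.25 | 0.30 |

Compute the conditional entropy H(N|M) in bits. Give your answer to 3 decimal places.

1.545 bits

Marginals: p(M) = (0.2200, 0.7800), p(N) = (0.3300, 0.3400, 0.3300).
H(N|M) = Σ p(M) · H(N|M=·).
  M=a: p=0.2200, H(N|M=a) = 1.4365
  M=b: p=0.7800, H(N|M=b) = 1.5759
Weighted sum = 1.545 bits.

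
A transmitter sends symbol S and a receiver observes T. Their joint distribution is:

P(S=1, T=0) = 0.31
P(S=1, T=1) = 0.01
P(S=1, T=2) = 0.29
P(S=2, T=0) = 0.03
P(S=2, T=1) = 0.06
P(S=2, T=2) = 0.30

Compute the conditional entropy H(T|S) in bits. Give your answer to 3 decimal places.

1.060 bits

Marginals: p(S) = (0.6100, 0.3900), p(T) = (0.3400, 0.0700, 0.5900).
H(T|S) = Σ p(S) · H(T|S=·).
  S=1: p=0.6100, H(T|S=1) = 1.1035
  S=2: p=0.3900, H(T|S=2) = 0.9913
Weighted sum = 1.060 bits.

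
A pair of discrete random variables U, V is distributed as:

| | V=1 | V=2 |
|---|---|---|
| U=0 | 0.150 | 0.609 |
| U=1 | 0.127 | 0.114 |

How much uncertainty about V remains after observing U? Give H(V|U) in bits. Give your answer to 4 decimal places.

0.7848 bits

Marginals: p(U) = (0.7590, 0.2410), p(V) = (0.2770, 0.7230).
H(V|U) = Σ p(U) · H(V|U=·).
  U=0: p=0.7590, H(V|U=0) = 0.7172
  U=1: p=0.2410, H(V|U=1) = 0.9979
Weighted sum = 0.7848 bits.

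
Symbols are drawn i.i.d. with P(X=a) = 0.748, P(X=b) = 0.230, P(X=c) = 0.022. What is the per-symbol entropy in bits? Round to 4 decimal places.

H(X) = −Σ p·log₂ p.
  −(0.748)·log₂(0.748) = 0.31333
  −(0.230)·log₂(0.230) = 0.48767
  −(0.022)·log₂(0.022) = 0.12114
Sum: 0.31333 + 0.48767 + 0.12114 = 0.9221 bits.

0.9221 bits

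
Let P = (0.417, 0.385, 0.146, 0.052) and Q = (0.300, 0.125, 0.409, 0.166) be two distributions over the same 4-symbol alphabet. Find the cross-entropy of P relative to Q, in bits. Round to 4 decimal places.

2.2023 bits

H(P,Q) = −Σ p·log₂ q.
  −0.417·log₂(0.300) = 0.72431
  −0.385·log₂(0.125) = 1.15500
  −0.146·log₂(0.409) = 0.18831
  −0.052·log₂(0.166) = 0.13472
H(P,Q) = 2.2023 bits.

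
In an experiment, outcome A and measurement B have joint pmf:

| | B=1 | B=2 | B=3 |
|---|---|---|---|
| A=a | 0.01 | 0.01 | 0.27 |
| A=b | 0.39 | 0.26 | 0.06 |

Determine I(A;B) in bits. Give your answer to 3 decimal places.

Marginals: p(A) = (0.2900, 0.7100), p(B) = (0.4000, 0.2700, 0.3300).
I(A;B) = H(A) + H(B) − H(A,B).
H(A) = 0.8687, H(B) = 1.5666, H(A,B) = 1.9215.
I(A;B) = 0.8687 + 1.5666 − 1.9215 = 0.514 bits.

0.514 bits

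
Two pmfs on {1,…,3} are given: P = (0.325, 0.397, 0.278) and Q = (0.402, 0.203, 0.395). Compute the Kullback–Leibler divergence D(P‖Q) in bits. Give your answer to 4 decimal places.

D(P‖Q) = Σ p·log₂(p/q).
  0.325·log₂(0.325/0.402) = -0.09970
  0.397·log₂(0.397/0.203) = 0.38416
  0.278·log₂(0.278/0.395) = -0.14088
D(P‖Q) = 0.1436 bits.

0.1436 bits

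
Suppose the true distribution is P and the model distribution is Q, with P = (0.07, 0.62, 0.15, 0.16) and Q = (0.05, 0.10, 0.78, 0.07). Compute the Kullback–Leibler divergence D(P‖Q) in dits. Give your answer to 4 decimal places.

D(P‖Q) = Σ p·log₁₀(p/q).
  0.07·log₁₀(0.07/0.05) = 0.01023
  0.62·log₁₀(0.62/0.10) = 0.49128
  0.15·log₁₀(0.15/0.78) = -0.10740
  0.16·log₁₀(0.16/0.07) = 0.05744
D(P‖Q) = 0.4516 dits.

0.4516 dits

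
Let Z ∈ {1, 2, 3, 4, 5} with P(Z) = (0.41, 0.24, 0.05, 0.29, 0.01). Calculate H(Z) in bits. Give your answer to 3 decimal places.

H(Z) = −Σ p·log₂ p.
  −(0.41)·log₂(0.41) = 0.5274
  −(0.24)·log₂(0.24) = 0.4941
  −(0.05)·log₂(0.05) = 0.2161
  −(0.29)·log₂(0.29) = 0.5179
  −(0.01)·log₂(0.01) = 0.0664
Sum: 0.5274 + 0.4941 + 0.2161 + 0.5179 + 0.0664 = 1.822 bits.

1.822 bits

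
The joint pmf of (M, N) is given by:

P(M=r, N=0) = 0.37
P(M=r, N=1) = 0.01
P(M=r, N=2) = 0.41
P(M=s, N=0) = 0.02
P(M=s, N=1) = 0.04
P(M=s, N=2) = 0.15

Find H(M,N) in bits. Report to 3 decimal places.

H(M,N) = −Σ p(x,y)·log₂ p(x,y) over all 6 cells.
  cell (r,0): −0.37·log₂0.37 = 0.5307
  cell (r,1): −0.01·log₂0.01 = 0.0664
  cell (r,2): −0.41·log₂0.41 = 0.5274
  cell (s,0): −0.02·log₂0.02 = 0.1129
  cell (s,1): −0.04·log₂0.04 = 0.1858
  cell (s,2): −0.15·log₂0.15 = 0.4105
Sum = 1.834 bits.

1.834 bits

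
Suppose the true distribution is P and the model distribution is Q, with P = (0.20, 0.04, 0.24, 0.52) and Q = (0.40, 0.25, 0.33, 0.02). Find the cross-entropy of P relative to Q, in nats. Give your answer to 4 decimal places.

H(P,Q) = −Σ p·ln q.
  −0.20·ln(0.40) = 0.18326
  −0.04·ln(0.25) = 0.05545
  −0.24·ln(0.33) = 0.26608
  −0.52·ln(0.02) = 2.03425
H(P,Q) = 2.5390 nats.

2.5390 nats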